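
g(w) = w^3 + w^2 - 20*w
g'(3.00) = 13.00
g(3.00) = -24.00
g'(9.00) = 241.00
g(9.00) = 630.00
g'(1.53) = -9.92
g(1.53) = -24.68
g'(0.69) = -17.19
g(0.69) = -13.00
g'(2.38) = 1.75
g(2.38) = -28.45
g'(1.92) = -5.10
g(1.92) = -27.64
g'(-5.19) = 50.43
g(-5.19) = -9.06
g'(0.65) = -17.43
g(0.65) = -12.30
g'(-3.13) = 3.13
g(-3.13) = 41.73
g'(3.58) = 25.61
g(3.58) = -12.90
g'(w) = 3*w^2 + 2*w - 20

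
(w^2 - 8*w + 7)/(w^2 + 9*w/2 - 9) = 2*(w^2 - 8*w + 7)/(2*w^2 + 9*w - 18)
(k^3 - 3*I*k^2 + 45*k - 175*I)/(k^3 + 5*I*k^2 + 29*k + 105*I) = (k - 5*I)/(k + 3*I)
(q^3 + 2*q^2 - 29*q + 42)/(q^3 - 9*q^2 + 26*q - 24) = (q + 7)/(q - 4)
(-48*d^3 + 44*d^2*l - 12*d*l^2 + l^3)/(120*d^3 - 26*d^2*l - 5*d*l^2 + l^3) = (-2*d + l)/(5*d + l)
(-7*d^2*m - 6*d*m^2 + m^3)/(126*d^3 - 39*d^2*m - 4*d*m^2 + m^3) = m*(-d - m)/(18*d^2 - 3*d*m - m^2)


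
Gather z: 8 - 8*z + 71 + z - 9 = 70 - 7*z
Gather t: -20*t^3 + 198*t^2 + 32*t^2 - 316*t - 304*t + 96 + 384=-20*t^3 + 230*t^2 - 620*t + 480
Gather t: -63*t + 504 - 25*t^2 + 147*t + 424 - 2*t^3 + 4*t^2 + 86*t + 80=-2*t^3 - 21*t^2 + 170*t + 1008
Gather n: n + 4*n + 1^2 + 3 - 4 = 5*n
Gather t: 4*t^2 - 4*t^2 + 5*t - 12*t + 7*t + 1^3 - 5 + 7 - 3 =0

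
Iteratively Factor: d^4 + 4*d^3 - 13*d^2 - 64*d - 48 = (d + 4)*(d^3 - 13*d - 12) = (d + 1)*(d + 4)*(d^2 - d - 12) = (d - 4)*(d + 1)*(d + 4)*(d + 3)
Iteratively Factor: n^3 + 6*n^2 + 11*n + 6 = (n + 3)*(n^2 + 3*n + 2) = (n + 1)*(n + 3)*(n + 2)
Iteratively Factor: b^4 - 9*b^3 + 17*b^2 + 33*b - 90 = (b - 3)*(b^3 - 6*b^2 - b + 30) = (b - 3)^2*(b^2 - 3*b - 10) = (b - 5)*(b - 3)^2*(b + 2)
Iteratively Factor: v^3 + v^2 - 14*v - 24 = (v + 3)*(v^2 - 2*v - 8) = (v + 2)*(v + 3)*(v - 4)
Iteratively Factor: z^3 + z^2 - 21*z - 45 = (z + 3)*(z^2 - 2*z - 15) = (z - 5)*(z + 3)*(z + 3)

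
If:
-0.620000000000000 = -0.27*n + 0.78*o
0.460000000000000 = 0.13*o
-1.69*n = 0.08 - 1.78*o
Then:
No Solution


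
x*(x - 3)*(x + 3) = x^3 - 9*x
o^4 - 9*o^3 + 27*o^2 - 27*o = o*(o - 3)^3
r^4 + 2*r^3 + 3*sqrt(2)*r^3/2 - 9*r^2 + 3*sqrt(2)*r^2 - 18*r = r*(r + 2)*(r - 3*sqrt(2)/2)*(r + 3*sqrt(2))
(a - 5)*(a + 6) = a^2 + a - 30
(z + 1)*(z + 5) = z^2 + 6*z + 5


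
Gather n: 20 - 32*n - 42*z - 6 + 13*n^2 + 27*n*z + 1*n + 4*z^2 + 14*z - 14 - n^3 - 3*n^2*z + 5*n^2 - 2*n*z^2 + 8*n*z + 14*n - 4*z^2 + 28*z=-n^3 + n^2*(18 - 3*z) + n*(-2*z^2 + 35*z - 17)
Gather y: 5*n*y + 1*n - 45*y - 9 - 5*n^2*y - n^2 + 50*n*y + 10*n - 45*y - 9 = -n^2 + 11*n + y*(-5*n^2 + 55*n - 90) - 18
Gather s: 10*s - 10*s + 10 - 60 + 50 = 0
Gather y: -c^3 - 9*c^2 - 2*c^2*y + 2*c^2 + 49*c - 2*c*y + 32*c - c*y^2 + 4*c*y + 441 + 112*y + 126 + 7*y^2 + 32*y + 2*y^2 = -c^3 - 7*c^2 + 81*c + y^2*(9 - c) + y*(-2*c^2 + 2*c + 144) + 567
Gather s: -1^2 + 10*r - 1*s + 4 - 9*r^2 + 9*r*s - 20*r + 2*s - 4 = -9*r^2 - 10*r + s*(9*r + 1) - 1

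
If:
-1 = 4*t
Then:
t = -1/4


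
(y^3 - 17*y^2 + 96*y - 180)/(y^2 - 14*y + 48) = (y^2 - 11*y + 30)/(y - 8)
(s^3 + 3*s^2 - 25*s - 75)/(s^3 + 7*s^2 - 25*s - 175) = (s + 3)/(s + 7)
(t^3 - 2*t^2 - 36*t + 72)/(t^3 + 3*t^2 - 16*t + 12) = (t - 6)/(t - 1)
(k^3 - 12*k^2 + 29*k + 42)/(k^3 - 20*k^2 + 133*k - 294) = (k + 1)/(k - 7)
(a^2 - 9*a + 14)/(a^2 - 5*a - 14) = (a - 2)/(a + 2)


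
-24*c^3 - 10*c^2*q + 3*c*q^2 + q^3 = (-3*c + q)*(2*c + q)*(4*c + q)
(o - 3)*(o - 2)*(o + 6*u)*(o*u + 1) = o^4*u + 6*o^3*u^2 - 5*o^3*u + o^3 - 30*o^2*u^2 + 12*o^2*u - 5*o^2 + 36*o*u^2 - 30*o*u + 6*o + 36*u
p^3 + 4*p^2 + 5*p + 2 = (p + 1)^2*(p + 2)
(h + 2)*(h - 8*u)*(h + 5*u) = h^3 - 3*h^2*u + 2*h^2 - 40*h*u^2 - 6*h*u - 80*u^2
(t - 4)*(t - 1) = t^2 - 5*t + 4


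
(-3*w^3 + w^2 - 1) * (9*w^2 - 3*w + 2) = -27*w^5 + 18*w^4 - 9*w^3 - 7*w^2 + 3*w - 2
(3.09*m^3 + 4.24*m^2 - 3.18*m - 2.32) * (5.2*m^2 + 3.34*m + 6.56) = 16.068*m^5 + 32.3686*m^4 + 17.896*m^3 + 5.1292*m^2 - 28.6096*m - 15.2192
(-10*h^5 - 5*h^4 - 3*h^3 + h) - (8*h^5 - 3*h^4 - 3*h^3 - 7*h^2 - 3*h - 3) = -18*h^5 - 2*h^4 + 7*h^2 + 4*h + 3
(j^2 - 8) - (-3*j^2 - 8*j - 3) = 4*j^2 + 8*j - 5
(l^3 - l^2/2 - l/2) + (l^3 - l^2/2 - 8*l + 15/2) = 2*l^3 - l^2 - 17*l/2 + 15/2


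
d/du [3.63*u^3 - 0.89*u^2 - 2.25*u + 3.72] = 10.89*u^2 - 1.78*u - 2.25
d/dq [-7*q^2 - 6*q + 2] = -14*q - 6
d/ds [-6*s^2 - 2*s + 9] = -12*s - 2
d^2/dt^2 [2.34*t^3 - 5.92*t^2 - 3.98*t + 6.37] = 14.04*t - 11.84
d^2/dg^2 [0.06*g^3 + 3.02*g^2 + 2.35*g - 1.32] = 0.36*g + 6.04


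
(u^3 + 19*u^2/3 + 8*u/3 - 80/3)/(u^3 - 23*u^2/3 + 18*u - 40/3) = (u^2 + 8*u + 16)/(u^2 - 6*u + 8)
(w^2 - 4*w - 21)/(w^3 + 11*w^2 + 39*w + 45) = (w - 7)/(w^2 + 8*w + 15)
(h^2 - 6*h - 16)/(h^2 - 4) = (h - 8)/(h - 2)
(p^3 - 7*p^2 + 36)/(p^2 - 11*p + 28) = (p^3 - 7*p^2 + 36)/(p^2 - 11*p + 28)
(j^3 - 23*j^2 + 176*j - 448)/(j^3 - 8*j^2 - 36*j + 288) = (j^2 - 15*j + 56)/(j^2 - 36)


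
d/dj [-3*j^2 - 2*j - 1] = -6*j - 2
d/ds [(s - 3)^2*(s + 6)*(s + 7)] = 4*s^3 + 21*s^2 - 54*s - 135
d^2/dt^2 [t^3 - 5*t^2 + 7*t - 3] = 6*t - 10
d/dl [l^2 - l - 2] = 2*l - 1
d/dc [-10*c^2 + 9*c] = 9 - 20*c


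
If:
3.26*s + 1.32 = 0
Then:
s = -0.40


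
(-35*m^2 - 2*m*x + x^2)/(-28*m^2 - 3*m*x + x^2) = (5*m + x)/(4*m + x)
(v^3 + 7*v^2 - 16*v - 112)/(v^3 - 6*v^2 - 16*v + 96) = (v + 7)/(v - 6)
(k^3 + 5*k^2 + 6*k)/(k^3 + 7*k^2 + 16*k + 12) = k/(k + 2)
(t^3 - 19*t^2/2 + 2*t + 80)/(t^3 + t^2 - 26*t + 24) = (t^2 - 11*t/2 - 20)/(t^2 + 5*t - 6)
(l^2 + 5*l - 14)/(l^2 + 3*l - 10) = (l + 7)/(l + 5)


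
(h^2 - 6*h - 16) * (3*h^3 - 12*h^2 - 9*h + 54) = 3*h^5 - 30*h^4 + 15*h^3 + 300*h^2 - 180*h - 864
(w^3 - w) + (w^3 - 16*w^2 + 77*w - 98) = 2*w^3 - 16*w^2 + 76*w - 98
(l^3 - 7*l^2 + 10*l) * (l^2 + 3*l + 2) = l^5 - 4*l^4 - 9*l^3 + 16*l^2 + 20*l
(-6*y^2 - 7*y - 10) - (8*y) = -6*y^2 - 15*y - 10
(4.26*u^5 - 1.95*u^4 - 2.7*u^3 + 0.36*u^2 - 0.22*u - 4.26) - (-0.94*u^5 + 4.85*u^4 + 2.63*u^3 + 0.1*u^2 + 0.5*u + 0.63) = 5.2*u^5 - 6.8*u^4 - 5.33*u^3 + 0.26*u^2 - 0.72*u - 4.89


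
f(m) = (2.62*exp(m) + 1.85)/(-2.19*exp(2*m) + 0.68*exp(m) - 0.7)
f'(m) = (2.62*exp(m) + 1.85)*(4.38*exp(2*m) - 0.68*exp(m))/(-2.19*exp(2*m) + 0.68*exp(m) - 0.7)^2 + 2.62*exp(m)/(-2.19*exp(2*m) + 0.68*exp(m) - 0.7) = (5.7378*exp(2*m) + 8.103*exp(m) - 3.092)*exp(m)/(4.7961*exp(4*m) - 2.9784*exp(3*m) + 3.5284*exp(2*m) - 0.952*exp(m) + 0.49)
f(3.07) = -0.06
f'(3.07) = 0.06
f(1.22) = -0.46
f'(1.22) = 0.55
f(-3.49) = -2.83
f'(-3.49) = -0.19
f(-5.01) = -2.68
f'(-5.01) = -0.04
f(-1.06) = -3.79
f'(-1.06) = 0.26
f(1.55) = -0.31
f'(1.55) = 0.36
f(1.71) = -0.26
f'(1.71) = 0.29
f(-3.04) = -2.94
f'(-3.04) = -0.28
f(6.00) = 0.00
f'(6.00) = 0.00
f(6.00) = 0.00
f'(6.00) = 0.00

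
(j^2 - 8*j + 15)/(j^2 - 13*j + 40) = (j - 3)/(j - 8)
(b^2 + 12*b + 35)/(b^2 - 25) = (b + 7)/(b - 5)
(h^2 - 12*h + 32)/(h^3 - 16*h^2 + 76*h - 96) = (h - 4)/(h^2 - 8*h + 12)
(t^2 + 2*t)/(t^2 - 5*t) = (t + 2)/(t - 5)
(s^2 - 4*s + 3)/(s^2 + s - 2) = (s - 3)/(s + 2)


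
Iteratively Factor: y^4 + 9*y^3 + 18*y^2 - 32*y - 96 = (y - 2)*(y^3 + 11*y^2 + 40*y + 48) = (y - 2)*(y + 3)*(y^2 + 8*y + 16) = (y - 2)*(y + 3)*(y + 4)*(y + 4)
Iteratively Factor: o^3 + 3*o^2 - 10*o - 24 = (o - 3)*(o^2 + 6*o + 8) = (o - 3)*(o + 2)*(o + 4)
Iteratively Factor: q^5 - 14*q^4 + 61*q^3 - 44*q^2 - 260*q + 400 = (q - 4)*(q^4 - 10*q^3 + 21*q^2 + 40*q - 100) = (q - 4)*(q + 2)*(q^3 - 12*q^2 + 45*q - 50) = (q - 5)*(q - 4)*(q + 2)*(q^2 - 7*q + 10) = (q - 5)^2*(q - 4)*(q + 2)*(q - 2)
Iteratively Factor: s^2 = (s)*(s)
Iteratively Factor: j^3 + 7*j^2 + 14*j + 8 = (j + 2)*(j^2 + 5*j + 4) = (j + 2)*(j + 4)*(j + 1)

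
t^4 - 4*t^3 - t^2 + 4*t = t*(t - 4)*(t - 1)*(t + 1)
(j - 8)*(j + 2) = j^2 - 6*j - 16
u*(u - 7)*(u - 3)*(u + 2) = u^4 - 8*u^3 + u^2 + 42*u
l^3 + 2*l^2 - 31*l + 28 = (l - 4)*(l - 1)*(l + 7)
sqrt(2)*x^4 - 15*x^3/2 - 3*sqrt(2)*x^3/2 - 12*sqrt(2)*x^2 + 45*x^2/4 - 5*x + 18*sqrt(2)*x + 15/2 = (x - 3/2)*(x - 5*sqrt(2))*(x + sqrt(2))*(sqrt(2)*x + 1/2)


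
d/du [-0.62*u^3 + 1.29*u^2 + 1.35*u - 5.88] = -1.86*u^2 + 2.58*u + 1.35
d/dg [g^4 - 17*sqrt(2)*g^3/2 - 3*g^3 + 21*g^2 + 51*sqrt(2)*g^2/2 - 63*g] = 4*g^3 - 51*sqrt(2)*g^2/2 - 9*g^2 + 42*g + 51*sqrt(2)*g - 63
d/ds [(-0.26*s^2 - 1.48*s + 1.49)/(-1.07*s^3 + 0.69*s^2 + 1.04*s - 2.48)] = (-0.2782*s^4 - 3.1672*s^3 + 5.5337*s^2 - 0.7666*s + 2.1208)/(1.1449*s^6 - 1.4766*s^5 - 1.7495*s^4 + 6.7424*s^3 - 2.3408*s^2 - 5.1584*s + 6.1504)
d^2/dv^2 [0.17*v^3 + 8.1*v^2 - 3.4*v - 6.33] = 1.02*v + 16.2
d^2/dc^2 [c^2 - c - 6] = 2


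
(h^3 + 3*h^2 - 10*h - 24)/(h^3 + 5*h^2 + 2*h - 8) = (h - 3)/(h - 1)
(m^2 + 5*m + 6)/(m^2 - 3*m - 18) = (m + 2)/(m - 6)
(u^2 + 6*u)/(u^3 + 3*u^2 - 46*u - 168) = u/(u^2 - 3*u - 28)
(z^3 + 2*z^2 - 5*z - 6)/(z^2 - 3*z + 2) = (z^2 + 4*z + 3)/(z - 1)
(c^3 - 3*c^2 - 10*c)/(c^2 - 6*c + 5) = c*(c + 2)/(c - 1)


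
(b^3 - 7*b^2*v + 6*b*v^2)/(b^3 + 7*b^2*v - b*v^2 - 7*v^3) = b*(b - 6*v)/(b^2 + 8*b*v + 7*v^2)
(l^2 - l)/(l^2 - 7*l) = (l - 1)/(l - 7)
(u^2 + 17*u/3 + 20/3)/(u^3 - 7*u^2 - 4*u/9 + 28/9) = 3*(3*u^2 + 17*u + 20)/(9*u^3 - 63*u^2 - 4*u + 28)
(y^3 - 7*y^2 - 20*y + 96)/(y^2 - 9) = (y^2 - 4*y - 32)/(y + 3)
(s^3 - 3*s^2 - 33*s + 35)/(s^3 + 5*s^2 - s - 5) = (s - 7)/(s + 1)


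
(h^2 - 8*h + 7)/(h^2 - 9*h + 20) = (h^2 - 8*h + 7)/(h^2 - 9*h + 20)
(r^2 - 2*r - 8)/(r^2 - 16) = (r + 2)/(r + 4)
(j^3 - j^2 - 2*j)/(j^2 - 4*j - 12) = j*(-j^2 + j + 2)/(-j^2 + 4*j + 12)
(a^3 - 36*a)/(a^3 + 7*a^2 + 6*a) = (a - 6)/(a + 1)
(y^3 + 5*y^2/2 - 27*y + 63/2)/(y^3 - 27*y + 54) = (2*y^2 + 11*y - 21)/(2*(y^2 + 3*y - 18))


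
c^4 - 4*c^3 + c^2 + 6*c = c*(c - 3)*(c - 2)*(c + 1)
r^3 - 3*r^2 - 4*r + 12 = (r - 3)*(r - 2)*(r + 2)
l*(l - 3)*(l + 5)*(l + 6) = l^4 + 8*l^3 - 3*l^2 - 90*l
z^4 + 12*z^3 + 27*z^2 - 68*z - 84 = (z - 2)*(z + 1)*(z + 6)*(z + 7)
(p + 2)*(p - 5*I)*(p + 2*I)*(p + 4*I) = p^4 + 2*p^3 + I*p^3 + 22*p^2 + 2*I*p^2 + 44*p + 40*I*p + 80*I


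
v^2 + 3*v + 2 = (v + 1)*(v + 2)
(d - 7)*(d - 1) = d^2 - 8*d + 7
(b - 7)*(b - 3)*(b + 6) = b^3 - 4*b^2 - 39*b + 126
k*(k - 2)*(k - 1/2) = k^3 - 5*k^2/2 + k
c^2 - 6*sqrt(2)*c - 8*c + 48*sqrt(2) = (c - 8)*(c - 6*sqrt(2))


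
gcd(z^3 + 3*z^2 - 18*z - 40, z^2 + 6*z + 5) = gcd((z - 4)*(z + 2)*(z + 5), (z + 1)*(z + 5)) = z + 5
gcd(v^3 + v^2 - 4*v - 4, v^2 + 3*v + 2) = v^2 + 3*v + 2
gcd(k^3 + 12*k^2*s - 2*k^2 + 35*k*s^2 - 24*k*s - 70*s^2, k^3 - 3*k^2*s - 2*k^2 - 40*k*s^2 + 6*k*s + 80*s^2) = k^2 + 5*k*s - 2*k - 10*s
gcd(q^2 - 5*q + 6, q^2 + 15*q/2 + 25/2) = 1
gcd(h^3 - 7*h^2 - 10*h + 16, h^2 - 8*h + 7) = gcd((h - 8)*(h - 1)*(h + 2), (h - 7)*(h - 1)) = h - 1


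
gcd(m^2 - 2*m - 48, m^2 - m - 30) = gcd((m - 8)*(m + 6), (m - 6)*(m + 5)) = 1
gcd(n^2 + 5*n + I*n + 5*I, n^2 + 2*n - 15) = n + 5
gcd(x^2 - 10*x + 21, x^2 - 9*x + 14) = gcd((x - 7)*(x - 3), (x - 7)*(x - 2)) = x - 7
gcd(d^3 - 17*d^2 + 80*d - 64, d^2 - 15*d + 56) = d - 8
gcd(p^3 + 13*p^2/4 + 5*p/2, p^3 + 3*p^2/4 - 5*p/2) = p^2 + 2*p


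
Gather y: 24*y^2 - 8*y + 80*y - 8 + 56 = 24*y^2 + 72*y + 48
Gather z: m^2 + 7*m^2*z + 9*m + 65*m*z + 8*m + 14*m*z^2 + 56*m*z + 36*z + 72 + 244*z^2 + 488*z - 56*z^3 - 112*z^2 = m^2 + 17*m - 56*z^3 + z^2*(14*m + 132) + z*(7*m^2 + 121*m + 524) + 72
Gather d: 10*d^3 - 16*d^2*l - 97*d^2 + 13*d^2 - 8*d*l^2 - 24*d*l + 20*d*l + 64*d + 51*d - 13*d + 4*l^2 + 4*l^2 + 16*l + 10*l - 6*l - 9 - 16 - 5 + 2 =10*d^3 + d^2*(-16*l - 84) + d*(-8*l^2 - 4*l + 102) + 8*l^2 + 20*l - 28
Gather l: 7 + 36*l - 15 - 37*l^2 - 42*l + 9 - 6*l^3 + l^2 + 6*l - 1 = -6*l^3 - 36*l^2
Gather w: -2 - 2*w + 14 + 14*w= 12*w + 12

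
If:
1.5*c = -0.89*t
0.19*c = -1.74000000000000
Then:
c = -9.16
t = 15.43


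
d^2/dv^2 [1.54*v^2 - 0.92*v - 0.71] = 3.08000000000000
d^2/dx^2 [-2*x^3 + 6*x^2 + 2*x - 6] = 12 - 12*x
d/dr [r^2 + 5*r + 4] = 2*r + 5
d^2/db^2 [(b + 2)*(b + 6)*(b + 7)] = 6*b + 30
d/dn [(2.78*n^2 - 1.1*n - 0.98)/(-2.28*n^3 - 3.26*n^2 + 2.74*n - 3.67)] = (6.3384*n^4 - 5.016*n^3 - 2.672*n^2 - 26.7948*n + 6.7222)/(5.1984*n^6 + 14.8656*n^5 - 1.8668*n^4 - 1.1296*n^3 + 31.436*n^2 - 20.1116*n + 13.4689)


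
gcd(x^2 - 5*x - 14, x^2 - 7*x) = x - 7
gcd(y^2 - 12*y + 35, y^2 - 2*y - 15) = y - 5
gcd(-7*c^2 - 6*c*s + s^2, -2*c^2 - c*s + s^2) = c + s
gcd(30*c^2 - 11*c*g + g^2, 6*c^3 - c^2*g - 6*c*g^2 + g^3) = 6*c - g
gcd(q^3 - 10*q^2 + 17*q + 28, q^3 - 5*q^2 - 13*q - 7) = q^2 - 6*q - 7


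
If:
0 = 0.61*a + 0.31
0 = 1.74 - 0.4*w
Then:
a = -0.51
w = 4.35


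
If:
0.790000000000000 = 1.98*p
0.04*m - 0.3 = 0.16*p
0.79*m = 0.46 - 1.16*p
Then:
No Solution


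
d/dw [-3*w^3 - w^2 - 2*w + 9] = -9*w^2 - 2*w - 2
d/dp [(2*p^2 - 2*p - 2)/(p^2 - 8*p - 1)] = 14*(-p^2 - 1)/(p^4 - 16*p^3 + 62*p^2 + 16*p + 1)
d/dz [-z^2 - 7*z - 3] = -2*z - 7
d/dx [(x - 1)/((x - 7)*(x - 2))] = (-x^2 + 2*x + 5)/(x^4 - 18*x^3 + 109*x^2 - 252*x + 196)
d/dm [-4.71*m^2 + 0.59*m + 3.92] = 0.59 - 9.42*m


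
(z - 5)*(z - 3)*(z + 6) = z^3 - 2*z^2 - 33*z + 90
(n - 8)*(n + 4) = n^2 - 4*n - 32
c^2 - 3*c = c*(c - 3)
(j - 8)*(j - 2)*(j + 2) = j^3 - 8*j^2 - 4*j + 32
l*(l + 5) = l^2 + 5*l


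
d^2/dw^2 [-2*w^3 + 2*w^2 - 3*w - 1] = 4 - 12*w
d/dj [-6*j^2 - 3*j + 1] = -12*j - 3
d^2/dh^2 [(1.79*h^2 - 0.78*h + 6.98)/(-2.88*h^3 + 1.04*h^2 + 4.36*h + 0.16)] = (-29.693952*h^6 + 38.817792*h^5 - 843.616512*h^4 + 360.465344*h^3 + 486.6816*h^2 - 209.977728*h - 264.230976)/(23.887872*h^9 - 25.878528*h^8 - 99.145728*h^7 + 73.248256*h^6 + 152.971008*h^5 - 47.774592*h^4 - 87.013696*h^3 - 9.20448*h^2 - 0.334848*h - 0.004096)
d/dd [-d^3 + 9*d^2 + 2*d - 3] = -3*d^2 + 18*d + 2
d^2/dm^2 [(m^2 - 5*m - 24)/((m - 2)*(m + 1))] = 4*(-2*m^3 - 33*m^2 + 21*m - 29)/(m^6 - 3*m^5 - 3*m^4 + 11*m^3 + 6*m^2 - 12*m - 8)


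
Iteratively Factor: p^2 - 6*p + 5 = (p - 5)*(p - 1)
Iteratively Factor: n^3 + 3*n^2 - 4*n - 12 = (n + 2)*(n^2 + n - 6) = (n - 2)*(n + 2)*(n + 3)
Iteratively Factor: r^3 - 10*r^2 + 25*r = (r - 5)*(r^2 - 5*r) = (r - 5)^2*(r)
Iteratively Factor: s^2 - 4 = (s - 2)*(s + 2)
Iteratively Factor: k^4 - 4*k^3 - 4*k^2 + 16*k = (k - 4)*(k^3 - 4*k) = (k - 4)*(k - 2)*(k^2 + 2*k) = k*(k - 4)*(k - 2)*(k + 2)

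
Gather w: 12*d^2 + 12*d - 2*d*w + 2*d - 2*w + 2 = 12*d^2 + 14*d + w*(-2*d - 2) + 2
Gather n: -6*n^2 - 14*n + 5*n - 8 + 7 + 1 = -6*n^2 - 9*n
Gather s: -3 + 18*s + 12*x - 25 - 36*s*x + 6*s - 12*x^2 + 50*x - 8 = s*(24 - 36*x) - 12*x^2 + 62*x - 36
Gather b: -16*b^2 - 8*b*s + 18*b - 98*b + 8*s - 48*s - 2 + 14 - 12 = -16*b^2 + b*(-8*s - 80) - 40*s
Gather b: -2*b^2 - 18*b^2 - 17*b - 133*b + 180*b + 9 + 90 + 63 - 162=-20*b^2 + 30*b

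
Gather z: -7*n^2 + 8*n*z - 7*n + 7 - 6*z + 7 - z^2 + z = -7*n^2 - 7*n - z^2 + z*(8*n - 5) + 14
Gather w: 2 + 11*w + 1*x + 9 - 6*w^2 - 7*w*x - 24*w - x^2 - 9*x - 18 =-6*w^2 + w*(-7*x - 13) - x^2 - 8*x - 7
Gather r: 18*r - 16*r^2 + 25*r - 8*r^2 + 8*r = -24*r^2 + 51*r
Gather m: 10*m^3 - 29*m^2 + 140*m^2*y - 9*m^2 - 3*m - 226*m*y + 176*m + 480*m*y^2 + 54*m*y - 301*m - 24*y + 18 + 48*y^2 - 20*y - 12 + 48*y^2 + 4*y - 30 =10*m^3 + m^2*(140*y - 38) + m*(480*y^2 - 172*y - 128) + 96*y^2 - 40*y - 24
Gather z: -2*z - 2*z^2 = -2*z^2 - 2*z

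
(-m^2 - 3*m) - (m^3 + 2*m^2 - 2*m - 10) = -m^3 - 3*m^2 - m + 10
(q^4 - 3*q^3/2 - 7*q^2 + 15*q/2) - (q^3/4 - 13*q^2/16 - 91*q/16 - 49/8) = q^4 - 7*q^3/4 - 99*q^2/16 + 211*q/16 + 49/8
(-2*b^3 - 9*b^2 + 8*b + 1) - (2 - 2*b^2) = -2*b^3 - 7*b^2 + 8*b - 1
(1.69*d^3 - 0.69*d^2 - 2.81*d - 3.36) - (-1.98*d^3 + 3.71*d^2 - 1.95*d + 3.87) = 3.67*d^3 - 4.4*d^2 - 0.86*d - 7.23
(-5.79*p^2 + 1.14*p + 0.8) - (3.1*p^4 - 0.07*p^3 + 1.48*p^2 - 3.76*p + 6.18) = -3.1*p^4 + 0.07*p^3 - 7.27*p^2 + 4.9*p - 5.38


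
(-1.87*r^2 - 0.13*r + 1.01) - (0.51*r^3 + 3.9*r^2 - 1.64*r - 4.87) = -0.51*r^3 - 5.77*r^2 + 1.51*r + 5.88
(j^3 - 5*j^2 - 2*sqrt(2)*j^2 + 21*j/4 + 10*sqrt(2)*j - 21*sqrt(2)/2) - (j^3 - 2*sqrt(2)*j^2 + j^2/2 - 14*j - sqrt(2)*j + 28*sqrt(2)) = -11*j^2/2 + 11*sqrt(2)*j + 77*j/4 - 77*sqrt(2)/2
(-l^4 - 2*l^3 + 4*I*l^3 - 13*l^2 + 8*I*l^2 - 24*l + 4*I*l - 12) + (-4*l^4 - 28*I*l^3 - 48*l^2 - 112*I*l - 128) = -5*l^4 - 2*l^3 - 24*I*l^3 - 61*l^2 + 8*I*l^2 - 24*l - 108*I*l - 140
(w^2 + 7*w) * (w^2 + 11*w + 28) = w^4 + 18*w^3 + 105*w^2 + 196*w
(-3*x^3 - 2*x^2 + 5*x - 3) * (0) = 0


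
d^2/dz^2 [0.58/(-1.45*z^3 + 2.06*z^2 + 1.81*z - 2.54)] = ((5.046*z - 2.3896)*(1.45*z^3 - 2.06*z^2 - 1.81*z + 2.54) - 0.58*(-8.7*z^2 + 8.24*z + 3.62)*(-4.35*z^2 + 4.12*z + 1.81))/(1.45*z^3 - 2.06*z^2 - 1.81*z + 2.54)^3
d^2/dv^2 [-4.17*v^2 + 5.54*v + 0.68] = -8.34000000000000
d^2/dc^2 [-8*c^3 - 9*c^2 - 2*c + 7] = -48*c - 18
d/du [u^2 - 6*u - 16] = 2*u - 6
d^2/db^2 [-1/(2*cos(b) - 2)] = (cos(b) + 2)/(2*(cos(b) - 1)^2)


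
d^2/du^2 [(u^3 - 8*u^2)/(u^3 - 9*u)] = 2*(-8*u^3 + 27*u^2 - 216*u + 81)/(u^6 - 27*u^4 + 243*u^2 - 729)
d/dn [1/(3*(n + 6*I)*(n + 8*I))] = 2*(-n - 7*I)/(3*(n^4 + 28*I*n^3 - 292*n^2 - 1344*I*n + 2304))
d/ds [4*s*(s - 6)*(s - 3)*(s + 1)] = 16*s^3 - 96*s^2 + 72*s + 72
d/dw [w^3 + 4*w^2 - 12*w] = 3*w^2 + 8*w - 12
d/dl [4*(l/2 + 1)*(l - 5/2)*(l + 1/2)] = 6*l^2 - 21/2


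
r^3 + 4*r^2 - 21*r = r*(r - 3)*(r + 7)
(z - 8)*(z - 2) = z^2 - 10*z + 16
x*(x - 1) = x^2 - x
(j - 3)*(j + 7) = j^2 + 4*j - 21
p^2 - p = p*(p - 1)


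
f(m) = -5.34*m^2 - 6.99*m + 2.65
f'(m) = -10.68*m - 6.99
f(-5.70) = -131.00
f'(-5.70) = 53.89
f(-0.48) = 4.77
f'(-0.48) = -1.86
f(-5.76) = -134.26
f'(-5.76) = 54.53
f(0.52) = -2.43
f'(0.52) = -12.54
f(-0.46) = 4.74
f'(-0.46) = -2.08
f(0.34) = -0.34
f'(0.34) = -10.62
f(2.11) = -35.87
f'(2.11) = -29.52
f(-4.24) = -63.71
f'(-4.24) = 38.29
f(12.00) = -850.19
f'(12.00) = -135.15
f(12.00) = -850.19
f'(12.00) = -135.15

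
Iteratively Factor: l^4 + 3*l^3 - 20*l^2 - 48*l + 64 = (l + 4)*(l^3 - l^2 - 16*l + 16) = (l - 1)*(l + 4)*(l^2 - 16) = (l - 1)*(l + 4)^2*(l - 4)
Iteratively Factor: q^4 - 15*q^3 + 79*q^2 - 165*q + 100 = (q - 1)*(q^3 - 14*q^2 + 65*q - 100) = (q - 5)*(q - 1)*(q^2 - 9*q + 20) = (q - 5)*(q - 4)*(q - 1)*(q - 5)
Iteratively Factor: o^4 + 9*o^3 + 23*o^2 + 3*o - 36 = (o + 3)*(o^3 + 6*o^2 + 5*o - 12) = (o + 3)^2*(o^2 + 3*o - 4) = (o - 1)*(o + 3)^2*(o + 4)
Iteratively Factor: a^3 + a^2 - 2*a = (a + 2)*(a^2 - a) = a*(a + 2)*(a - 1)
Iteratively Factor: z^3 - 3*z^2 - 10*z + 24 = (z - 2)*(z^2 - z - 12) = (z - 4)*(z - 2)*(z + 3)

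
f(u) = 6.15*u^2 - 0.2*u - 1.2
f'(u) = 12.3*u - 0.2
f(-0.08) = -1.14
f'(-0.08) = -1.18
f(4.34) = 113.77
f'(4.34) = 53.18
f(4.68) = 132.56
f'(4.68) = 57.36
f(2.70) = 43.09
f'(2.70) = 33.01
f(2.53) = 37.66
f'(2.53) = 30.92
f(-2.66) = 42.85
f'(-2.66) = -32.92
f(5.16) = 161.52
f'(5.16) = 63.27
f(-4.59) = 129.29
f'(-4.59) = -56.66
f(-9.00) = 498.75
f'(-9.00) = -110.90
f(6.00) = 219.00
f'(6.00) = 73.60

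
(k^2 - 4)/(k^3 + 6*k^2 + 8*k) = (k - 2)/(k*(k + 4))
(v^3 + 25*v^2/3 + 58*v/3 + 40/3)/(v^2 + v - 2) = (3*v^2 + 19*v + 20)/(3*(v - 1))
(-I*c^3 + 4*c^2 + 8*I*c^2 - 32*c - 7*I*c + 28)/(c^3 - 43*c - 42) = (-I*c^2 + c*(4 + I) - 4)/(c^2 + 7*c + 6)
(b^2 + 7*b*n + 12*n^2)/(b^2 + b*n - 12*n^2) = (b + 3*n)/(b - 3*n)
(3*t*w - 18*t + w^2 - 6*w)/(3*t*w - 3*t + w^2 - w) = (w - 6)/(w - 1)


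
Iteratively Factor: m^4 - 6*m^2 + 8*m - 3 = (m - 1)*(m^3 + m^2 - 5*m + 3) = (m - 1)^2*(m^2 + 2*m - 3) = (m - 1)^3*(m + 3)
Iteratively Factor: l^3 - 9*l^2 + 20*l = (l - 4)*(l^2 - 5*l) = l*(l - 4)*(l - 5)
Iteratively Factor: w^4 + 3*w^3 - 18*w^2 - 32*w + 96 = (w + 4)*(w^3 - w^2 - 14*w + 24) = (w - 2)*(w + 4)*(w^2 + w - 12) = (w - 2)*(w + 4)^2*(w - 3)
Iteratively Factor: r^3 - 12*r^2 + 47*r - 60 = (r - 5)*(r^2 - 7*r + 12) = (r - 5)*(r - 4)*(r - 3)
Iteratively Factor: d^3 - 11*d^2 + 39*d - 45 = (d - 3)*(d^2 - 8*d + 15) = (d - 3)^2*(d - 5)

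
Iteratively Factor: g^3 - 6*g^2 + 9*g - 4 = (g - 1)*(g^2 - 5*g + 4) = (g - 4)*(g - 1)*(g - 1)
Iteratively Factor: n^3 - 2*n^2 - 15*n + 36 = (n + 4)*(n^2 - 6*n + 9) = (n - 3)*(n + 4)*(n - 3)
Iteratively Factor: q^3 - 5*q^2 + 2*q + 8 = (q - 4)*(q^2 - q - 2) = (q - 4)*(q - 2)*(q + 1)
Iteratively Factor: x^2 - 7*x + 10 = (x - 2)*(x - 5)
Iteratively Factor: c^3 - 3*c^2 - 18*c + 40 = (c - 5)*(c^2 + 2*c - 8) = (c - 5)*(c - 2)*(c + 4)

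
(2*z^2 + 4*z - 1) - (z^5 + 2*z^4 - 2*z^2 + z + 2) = -z^5 - 2*z^4 + 4*z^2 + 3*z - 3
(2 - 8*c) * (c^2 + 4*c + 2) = -8*c^3 - 30*c^2 - 8*c + 4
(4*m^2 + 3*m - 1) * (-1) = -4*m^2 - 3*m + 1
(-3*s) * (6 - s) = 3*s^2 - 18*s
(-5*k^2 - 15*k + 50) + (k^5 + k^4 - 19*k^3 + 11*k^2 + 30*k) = k^5 + k^4 - 19*k^3 + 6*k^2 + 15*k + 50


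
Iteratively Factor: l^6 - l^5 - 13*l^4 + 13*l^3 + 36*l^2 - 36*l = (l - 2)*(l^5 + l^4 - 11*l^3 - 9*l^2 + 18*l) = l*(l - 2)*(l^4 + l^3 - 11*l^2 - 9*l + 18) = l*(l - 3)*(l - 2)*(l^3 + 4*l^2 + l - 6) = l*(l - 3)*(l - 2)*(l + 3)*(l^2 + l - 2) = l*(l - 3)*(l - 2)*(l - 1)*(l + 3)*(l + 2)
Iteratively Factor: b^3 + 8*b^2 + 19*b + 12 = (b + 3)*(b^2 + 5*b + 4) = (b + 3)*(b + 4)*(b + 1)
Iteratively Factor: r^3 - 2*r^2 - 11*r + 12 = (r - 4)*(r^2 + 2*r - 3) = (r - 4)*(r + 3)*(r - 1)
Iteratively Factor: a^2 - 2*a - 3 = (a + 1)*(a - 3)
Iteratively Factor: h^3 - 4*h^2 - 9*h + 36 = (h + 3)*(h^2 - 7*h + 12) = (h - 4)*(h + 3)*(h - 3)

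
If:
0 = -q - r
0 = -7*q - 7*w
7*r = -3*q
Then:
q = 0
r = 0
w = 0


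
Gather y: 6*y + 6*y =12*y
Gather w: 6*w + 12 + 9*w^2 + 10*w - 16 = 9*w^2 + 16*w - 4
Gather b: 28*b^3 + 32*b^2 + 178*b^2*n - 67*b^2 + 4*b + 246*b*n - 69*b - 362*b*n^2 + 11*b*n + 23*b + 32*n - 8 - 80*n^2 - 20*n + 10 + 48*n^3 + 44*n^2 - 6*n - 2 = 28*b^3 + b^2*(178*n - 35) + b*(-362*n^2 + 257*n - 42) + 48*n^3 - 36*n^2 + 6*n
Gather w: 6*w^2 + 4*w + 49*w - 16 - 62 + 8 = 6*w^2 + 53*w - 70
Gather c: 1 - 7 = -6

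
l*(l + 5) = l^2 + 5*l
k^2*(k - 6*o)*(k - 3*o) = k^4 - 9*k^3*o + 18*k^2*o^2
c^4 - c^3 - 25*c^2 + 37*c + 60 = (c - 4)*(c - 3)*(c + 1)*(c + 5)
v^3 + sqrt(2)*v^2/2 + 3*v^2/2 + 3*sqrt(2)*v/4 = v*(v + 3/2)*(v + sqrt(2)/2)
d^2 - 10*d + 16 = (d - 8)*(d - 2)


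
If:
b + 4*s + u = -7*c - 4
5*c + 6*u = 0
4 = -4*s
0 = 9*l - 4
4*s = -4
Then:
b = 37*u/5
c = -6*u/5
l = 4/9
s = -1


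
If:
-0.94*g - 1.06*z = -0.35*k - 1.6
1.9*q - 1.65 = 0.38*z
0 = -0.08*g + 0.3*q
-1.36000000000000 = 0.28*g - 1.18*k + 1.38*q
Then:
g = 3.06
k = 2.83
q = 0.82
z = -0.27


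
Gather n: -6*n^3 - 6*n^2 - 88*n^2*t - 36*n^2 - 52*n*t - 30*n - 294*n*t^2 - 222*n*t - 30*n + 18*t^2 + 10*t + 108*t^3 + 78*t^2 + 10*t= -6*n^3 + n^2*(-88*t - 42) + n*(-294*t^2 - 274*t - 60) + 108*t^3 + 96*t^2 + 20*t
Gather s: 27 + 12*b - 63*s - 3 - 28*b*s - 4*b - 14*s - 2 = 8*b + s*(-28*b - 77) + 22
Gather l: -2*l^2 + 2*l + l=-2*l^2 + 3*l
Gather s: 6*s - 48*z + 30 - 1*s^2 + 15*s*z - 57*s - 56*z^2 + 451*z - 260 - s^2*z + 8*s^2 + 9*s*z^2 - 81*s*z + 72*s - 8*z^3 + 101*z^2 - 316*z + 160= s^2*(7 - z) + s*(9*z^2 - 66*z + 21) - 8*z^3 + 45*z^2 + 87*z - 70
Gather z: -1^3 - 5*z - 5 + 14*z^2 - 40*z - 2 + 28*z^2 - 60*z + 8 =42*z^2 - 105*z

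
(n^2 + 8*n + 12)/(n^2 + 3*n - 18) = (n + 2)/(n - 3)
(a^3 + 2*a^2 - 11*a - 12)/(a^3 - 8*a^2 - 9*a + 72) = (a^2 + 5*a + 4)/(a^2 - 5*a - 24)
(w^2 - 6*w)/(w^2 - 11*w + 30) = w/(w - 5)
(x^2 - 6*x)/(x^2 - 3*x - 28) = x*(6 - x)/(-x^2 + 3*x + 28)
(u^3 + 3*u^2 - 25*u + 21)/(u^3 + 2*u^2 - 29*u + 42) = (u - 1)/(u - 2)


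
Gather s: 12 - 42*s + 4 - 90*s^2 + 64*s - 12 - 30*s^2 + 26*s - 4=-120*s^2 + 48*s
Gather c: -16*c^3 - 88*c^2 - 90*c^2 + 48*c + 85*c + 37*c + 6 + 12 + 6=-16*c^3 - 178*c^2 + 170*c + 24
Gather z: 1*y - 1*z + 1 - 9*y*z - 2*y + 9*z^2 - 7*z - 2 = -y + 9*z^2 + z*(-9*y - 8) - 1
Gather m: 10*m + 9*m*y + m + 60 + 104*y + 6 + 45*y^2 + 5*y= m*(9*y + 11) + 45*y^2 + 109*y + 66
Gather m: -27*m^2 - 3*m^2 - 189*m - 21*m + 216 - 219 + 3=-30*m^2 - 210*m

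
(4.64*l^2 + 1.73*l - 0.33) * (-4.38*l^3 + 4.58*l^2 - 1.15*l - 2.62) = -20.3232*l^5 + 13.6738*l^4 + 4.0328*l^3 - 15.6577*l^2 - 4.1531*l + 0.8646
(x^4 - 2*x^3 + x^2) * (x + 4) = x^5 + 2*x^4 - 7*x^3 + 4*x^2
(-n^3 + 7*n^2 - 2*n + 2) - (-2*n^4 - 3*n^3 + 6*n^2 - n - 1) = 2*n^4 + 2*n^3 + n^2 - n + 3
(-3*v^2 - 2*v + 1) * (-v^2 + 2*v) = 3*v^4 - 4*v^3 - 5*v^2 + 2*v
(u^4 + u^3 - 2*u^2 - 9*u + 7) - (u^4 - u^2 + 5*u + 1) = u^3 - u^2 - 14*u + 6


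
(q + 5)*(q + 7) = q^2 + 12*q + 35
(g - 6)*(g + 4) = g^2 - 2*g - 24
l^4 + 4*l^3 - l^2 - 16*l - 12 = (l - 2)*(l + 1)*(l + 2)*(l + 3)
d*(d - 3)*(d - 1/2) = d^3 - 7*d^2/2 + 3*d/2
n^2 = n^2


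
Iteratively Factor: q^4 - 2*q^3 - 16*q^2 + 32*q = (q - 4)*(q^3 + 2*q^2 - 8*q) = (q - 4)*(q - 2)*(q^2 + 4*q) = q*(q - 4)*(q - 2)*(q + 4)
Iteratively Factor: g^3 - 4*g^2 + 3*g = (g - 1)*(g^2 - 3*g) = (g - 3)*(g - 1)*(g)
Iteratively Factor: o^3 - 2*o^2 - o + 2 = (o - 1)*(o^2 - o - 2) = (o - 2)*(o - 1)*(o + 1)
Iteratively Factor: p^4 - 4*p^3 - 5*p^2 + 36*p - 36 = (p - 2)*(p^3 - 2*p^2 - 9*p + 18) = (p - 2)^2*(p^2 - 9) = (p - 2)^2*(p + 3)*(p - 3)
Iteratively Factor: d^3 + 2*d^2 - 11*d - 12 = (d - 3)*(d^2 + 5*d + 4) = (d - 3)*(d + 4)*(d + 1)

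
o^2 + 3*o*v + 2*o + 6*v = (o + 2)*(o + 3*v)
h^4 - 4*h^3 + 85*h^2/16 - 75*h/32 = h*(h - 3/2)*(h - 5/4)^2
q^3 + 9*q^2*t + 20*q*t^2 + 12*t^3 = (q + t)*(q + 2*t)*(q + 6*t)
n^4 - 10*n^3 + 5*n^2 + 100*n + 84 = (n - 7)*(n - 6)*(n + 1)*(n + 2)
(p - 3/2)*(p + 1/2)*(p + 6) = p^3 + 5*p^2 - 27*p/4 - 9/2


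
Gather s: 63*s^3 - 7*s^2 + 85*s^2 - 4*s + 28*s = 63*s^3 + 78*s^2 + 24*s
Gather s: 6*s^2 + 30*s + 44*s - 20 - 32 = 6*s^2 + 74*s - 52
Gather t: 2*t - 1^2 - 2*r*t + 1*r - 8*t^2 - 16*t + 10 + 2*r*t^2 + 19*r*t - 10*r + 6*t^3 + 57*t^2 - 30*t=-9*r + 6*t^3 + t^2*(2*r + 49) + t*(17*r - 44) + 9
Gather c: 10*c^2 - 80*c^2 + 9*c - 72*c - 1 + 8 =-70*c^2 - 63*c + 7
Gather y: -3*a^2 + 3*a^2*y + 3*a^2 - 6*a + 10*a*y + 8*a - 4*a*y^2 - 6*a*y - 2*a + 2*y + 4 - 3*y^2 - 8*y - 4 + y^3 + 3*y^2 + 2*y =-4*a*y^2 + y^3 + y*(3*a^2 + 4*a - 4)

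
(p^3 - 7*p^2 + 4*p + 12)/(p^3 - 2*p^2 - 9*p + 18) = (p^2 - 5*p - 6)/(p^2 - 9)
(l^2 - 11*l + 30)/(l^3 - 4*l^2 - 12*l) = (l - 5)/(l*(l + 2))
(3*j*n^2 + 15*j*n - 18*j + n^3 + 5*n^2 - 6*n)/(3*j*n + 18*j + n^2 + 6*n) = n - 1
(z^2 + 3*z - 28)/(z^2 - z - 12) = (z + 7)/(z + 3)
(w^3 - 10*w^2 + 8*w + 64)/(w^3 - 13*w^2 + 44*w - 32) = (w + 2)/(w - 1)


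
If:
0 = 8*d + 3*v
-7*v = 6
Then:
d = 9/28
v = -6/7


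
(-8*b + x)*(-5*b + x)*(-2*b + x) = -80*b^3 + 66*b^2*x - 15*b*x^2 + x^3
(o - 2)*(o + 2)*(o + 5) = o^3 + 5*o^2 - 4*o - 20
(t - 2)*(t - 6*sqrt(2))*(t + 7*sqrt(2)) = t^3 - 2*t^2 + sqrt(2)*t^2 - 84*t - 2*sqrt(2)*t + 168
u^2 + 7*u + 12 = (u + 3)*(u + 4)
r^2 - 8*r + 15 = (r - 5)*(r - 3)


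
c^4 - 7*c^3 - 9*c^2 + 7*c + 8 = (c - 8)*(c - 1)*(c + 1)^2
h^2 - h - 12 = (h - 4)*(h + 3)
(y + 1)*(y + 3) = y^2 + 4*y + 3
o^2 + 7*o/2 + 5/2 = (o + 1)*(o + 5/2)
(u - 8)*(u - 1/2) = u^2 - 17*u/2 + 4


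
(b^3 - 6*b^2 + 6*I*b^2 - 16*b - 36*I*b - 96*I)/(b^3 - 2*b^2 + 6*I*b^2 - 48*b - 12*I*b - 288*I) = (b + 2)/(b + 6)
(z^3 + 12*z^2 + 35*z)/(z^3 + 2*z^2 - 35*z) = (z + 5)/(z - 5)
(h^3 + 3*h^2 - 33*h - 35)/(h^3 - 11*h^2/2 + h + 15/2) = 2*(h + 7)/(2*h - 3)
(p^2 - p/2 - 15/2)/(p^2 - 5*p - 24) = (-2*p^2 + p + 15)/(2*(-p^2 + 5*p + 24))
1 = 1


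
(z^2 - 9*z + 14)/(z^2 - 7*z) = (z - 2)/z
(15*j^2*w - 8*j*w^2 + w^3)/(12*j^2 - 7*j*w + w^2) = w*(-5*j + w)/(-4*j + w)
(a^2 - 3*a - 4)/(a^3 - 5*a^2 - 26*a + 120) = (a + 1)/(a^2 - a - 30)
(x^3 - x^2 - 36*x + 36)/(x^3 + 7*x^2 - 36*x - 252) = (x - 1)/(x + 7)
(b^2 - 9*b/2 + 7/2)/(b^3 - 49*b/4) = 2*(b - 1)/(b*(2*b + 7))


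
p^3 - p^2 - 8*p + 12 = (p - 2)^2*(p + 3)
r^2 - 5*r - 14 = (r - 7)*(r + 2)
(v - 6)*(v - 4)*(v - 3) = v^3 - 13*v^2 + 54*v - 72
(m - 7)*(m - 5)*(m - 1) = m^3 - 13*m^2 + 47*m - 35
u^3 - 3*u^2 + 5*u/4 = u*(u - 5/2)*(u - 1/2)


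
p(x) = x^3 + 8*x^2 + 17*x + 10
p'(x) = 3*x^2 + 16*x + 17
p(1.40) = 52.22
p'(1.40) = 45.28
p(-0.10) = 8.38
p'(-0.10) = 15.43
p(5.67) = 545.87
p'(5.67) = 204.17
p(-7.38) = -81.69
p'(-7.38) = 62.31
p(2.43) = 112.90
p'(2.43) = 73.59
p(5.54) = 519.74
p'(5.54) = 197.71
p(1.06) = 38.20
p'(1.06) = 37.33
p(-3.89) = 6.06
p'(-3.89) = 0.16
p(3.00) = 160.00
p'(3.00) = 92.00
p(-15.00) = -1820.00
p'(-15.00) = 452.00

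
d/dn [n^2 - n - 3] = 2*n - 1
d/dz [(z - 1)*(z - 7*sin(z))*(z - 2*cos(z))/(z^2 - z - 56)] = (-(z - 1)*(z - 7*sin(z))*(z - 2*cos(z))*(2*z - 1) + (-z^2 + z + 56)*((1 - z)*(z - 7*sin(z))*(2*sin(z) + 1) + (z - 1)*(z - 2*cos(z))*(7*cos(z) - 1) - (z - 7*sin(z))*(z - 2*cos(z))))/(-z^2 + z + 56)^2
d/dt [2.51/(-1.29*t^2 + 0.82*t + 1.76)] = (6.4758*t - 2.0582)/(-1.29*t^2 + 0.82*t + 1.76)^2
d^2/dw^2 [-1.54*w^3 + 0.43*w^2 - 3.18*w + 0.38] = 0.86 - 9.24*w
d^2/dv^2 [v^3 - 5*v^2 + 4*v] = 6*v - 10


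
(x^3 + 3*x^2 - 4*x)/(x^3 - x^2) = (x + 4)/x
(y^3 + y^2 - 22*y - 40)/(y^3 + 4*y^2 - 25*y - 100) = (y + 2)/(y + 5)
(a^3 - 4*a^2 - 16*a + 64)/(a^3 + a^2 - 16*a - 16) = (a - 4)/(a + 1)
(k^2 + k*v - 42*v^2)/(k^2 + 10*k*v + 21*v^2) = (k - 6*v)/(k + 3*v)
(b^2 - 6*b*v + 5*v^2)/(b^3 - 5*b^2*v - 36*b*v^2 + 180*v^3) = (-b + v)/(-b^2 + 36*v^2)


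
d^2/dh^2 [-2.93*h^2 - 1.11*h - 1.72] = -5.86000000000000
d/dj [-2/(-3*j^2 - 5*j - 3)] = 2*(-6*j - 5)/(3*j^2 + 5*j + 3)^2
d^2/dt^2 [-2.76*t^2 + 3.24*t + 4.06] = -5.52000000000000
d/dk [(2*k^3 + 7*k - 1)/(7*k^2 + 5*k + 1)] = (14*k^4 + 20*k^3 - 43*k^2 + 14*k + 12)/(49*k^4 + 70*k^3 + 39*k^2 + 10*k + 1)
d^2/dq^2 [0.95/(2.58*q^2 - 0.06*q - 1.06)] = (12.64716*q^2 - 0.29412*q - 0.95*(5.16*q - 0.06)*(10.32*q - 0.12) - 5.19612)/(-2.58*q^2 + 0.06*q + 1.06)^3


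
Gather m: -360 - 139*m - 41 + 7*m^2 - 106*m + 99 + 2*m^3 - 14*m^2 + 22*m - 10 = 2*m^3 - 7*m^2 - 223*m - 312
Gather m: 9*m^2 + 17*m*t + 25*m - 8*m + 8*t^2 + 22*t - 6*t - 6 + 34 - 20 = 9*m^2 + m*(17*t + 17) + 8*t^2 + 16*t + 8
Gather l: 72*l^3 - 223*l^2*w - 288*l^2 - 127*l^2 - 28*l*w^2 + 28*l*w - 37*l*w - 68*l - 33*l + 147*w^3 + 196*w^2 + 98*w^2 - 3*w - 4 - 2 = 72*l^3 + l^2*(-223*w - 415) + l*(-28*w^2 - 9*w - 101) + 147*w^3 + 294*w^2 - 3*w - 6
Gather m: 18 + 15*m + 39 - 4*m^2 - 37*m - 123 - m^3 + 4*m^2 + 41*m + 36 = -m^3 + 19*m - 30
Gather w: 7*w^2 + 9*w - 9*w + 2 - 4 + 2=7*w^2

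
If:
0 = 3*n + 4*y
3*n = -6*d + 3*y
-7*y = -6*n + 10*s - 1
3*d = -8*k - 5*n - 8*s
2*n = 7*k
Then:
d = 196/3825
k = -64/3825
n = -224/3825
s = 29/850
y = 56/1275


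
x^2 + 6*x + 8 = (x + 2)*(x + 4)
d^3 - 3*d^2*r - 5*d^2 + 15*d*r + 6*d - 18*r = (d - 3)*(d - 2)*(d - 3*r)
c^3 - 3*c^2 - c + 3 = (c - 3)*(c - 1)*(c + 1)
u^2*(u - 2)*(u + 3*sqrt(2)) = u^4 - 2*u^3 + 3*sqrt(2)*u^3 - 6*sqrt(2)*u^2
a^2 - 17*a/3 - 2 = (a - 6)*(a + 1/3)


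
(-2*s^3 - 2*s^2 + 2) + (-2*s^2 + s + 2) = -2*s^3 - 4*s^2 + s + 4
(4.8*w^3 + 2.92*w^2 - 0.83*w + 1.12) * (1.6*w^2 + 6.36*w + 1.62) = 7.68*w^5 + 35.2*w^4 + 25.0192*w^3 + 1.2436*w^2 + 5.7786*w + 1.8144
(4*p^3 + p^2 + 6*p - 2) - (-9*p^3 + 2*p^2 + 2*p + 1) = 13*p^3 - p^2 + 4*p - 3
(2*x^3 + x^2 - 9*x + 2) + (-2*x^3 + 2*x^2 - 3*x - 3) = 3*x^2 - 12*x - 1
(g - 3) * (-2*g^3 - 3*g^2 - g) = -2*g^4 + 3*g^3 + 8*g^2 + 3*g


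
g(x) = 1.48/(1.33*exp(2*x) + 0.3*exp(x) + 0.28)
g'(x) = 1.48*(-2.66*exp(2*x) - 0.3*exp(x))/(1.33*exp(2*x) + 0.3*exp(x) + 0.28)^2 = (-3.9368*exp(x) - 0.444)*exp(x)/(1.33*exp(2*x) + 0.3*exp(x) + 0.28)^2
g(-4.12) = 5.19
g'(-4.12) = -0.10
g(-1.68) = 3.87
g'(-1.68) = -1.50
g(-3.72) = 5.14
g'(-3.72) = -0.16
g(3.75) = 0.00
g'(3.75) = -0.00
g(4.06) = 0.00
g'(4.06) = -0.00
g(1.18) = 0.10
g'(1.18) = -0.18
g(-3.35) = 5.07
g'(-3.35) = -0.24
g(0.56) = 0.30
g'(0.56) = -0.54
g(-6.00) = 5.27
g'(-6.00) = -0.01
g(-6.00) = 5.27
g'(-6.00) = -0.01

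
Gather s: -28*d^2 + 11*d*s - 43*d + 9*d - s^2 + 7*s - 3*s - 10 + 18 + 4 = -28*d^2 - 34*d - s^2 + s*(11*d + 4) + 12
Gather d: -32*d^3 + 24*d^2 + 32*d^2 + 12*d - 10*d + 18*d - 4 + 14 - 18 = -32*d^3 + 56*d^2 + 20*d - 8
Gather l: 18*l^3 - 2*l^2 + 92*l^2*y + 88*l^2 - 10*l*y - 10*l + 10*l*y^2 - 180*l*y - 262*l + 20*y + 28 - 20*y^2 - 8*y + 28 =18*l^3 + l^2*(92*y + 86) + l*(10*y^2 - 190*y - 272) - 20*y^2 + 12*y + 56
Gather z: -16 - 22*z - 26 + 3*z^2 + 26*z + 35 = 3*z^2 + 4*z - 7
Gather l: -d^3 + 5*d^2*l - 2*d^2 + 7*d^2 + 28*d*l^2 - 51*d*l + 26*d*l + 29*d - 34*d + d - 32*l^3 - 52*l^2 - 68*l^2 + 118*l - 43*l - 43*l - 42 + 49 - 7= -d^3 + 5*d^2 - 4*d - 32*l^3 + l^2*(28*d - 120) + l*(5*d^2 - 25*d + 32)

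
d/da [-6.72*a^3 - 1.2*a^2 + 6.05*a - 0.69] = -20.16*a^2 - 2.4*a + 6.05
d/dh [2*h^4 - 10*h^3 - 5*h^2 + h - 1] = 8*h^3 - 30*h^2 - 10*h + 1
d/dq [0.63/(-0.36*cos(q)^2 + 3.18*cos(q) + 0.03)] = (2.0034 - 0.4536*cos(q))*sin(q)/(-0.36*cos(q)^2 + 3.18*cos(q) + 0.03)^2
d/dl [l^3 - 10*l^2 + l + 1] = 3*l^2 - 20*l + 1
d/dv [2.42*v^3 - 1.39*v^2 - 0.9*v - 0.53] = 7.26*v^2 - 2.78*v - 0.9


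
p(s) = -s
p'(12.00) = -1.00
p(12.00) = -12.00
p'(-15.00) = -1.00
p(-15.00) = 15.00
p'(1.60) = -1.00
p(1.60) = -1.60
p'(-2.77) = -1.00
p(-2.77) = 2.77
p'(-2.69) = -1.00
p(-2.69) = 2.69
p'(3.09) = -1.00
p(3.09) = -3.09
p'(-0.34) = -1.00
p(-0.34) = 0.34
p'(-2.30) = -1.00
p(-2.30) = 2.30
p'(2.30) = -1.00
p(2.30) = -2.30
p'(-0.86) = -1.00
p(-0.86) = 0.86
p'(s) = -1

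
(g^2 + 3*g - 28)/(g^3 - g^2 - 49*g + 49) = (g - 4)/(g^2 - 8*g + 7)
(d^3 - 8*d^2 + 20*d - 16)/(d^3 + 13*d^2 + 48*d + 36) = (d^3 - 8*d^2 + 20*d - 16)/(d^3 + 13*d^2 + 48*d + 36)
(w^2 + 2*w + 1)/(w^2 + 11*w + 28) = (w^2 + 2*w + 1)/(w^2 + 11*w + 28)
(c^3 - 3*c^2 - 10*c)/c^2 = c - 3 - 10/c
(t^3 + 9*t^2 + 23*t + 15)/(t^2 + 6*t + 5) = t + 3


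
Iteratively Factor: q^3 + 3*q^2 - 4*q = (q + 4)*(q^2 - q) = (q - 1)*(q + 4)*(q)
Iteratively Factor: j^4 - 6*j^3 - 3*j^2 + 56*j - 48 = (j - 1)*(j^3 - 5*j^2 - 8*j + 48) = (j - 1)*(j + 3)*(j^2 - 8*j + 16) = (j - 4)*(j - 1)*(j + 3)*(j - 4)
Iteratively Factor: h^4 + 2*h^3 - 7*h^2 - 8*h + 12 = (h + 2)*(h^3 - 7*h + 6) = (h - 2)*(h + 2)*(h^2 + 2*h - 3) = (h - 2)*(h - 1)*(h + 2)*(h + 3)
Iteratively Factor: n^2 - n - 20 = (n - 5)*(n + 4)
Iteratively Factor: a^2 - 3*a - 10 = (a + 2)*(a - 5)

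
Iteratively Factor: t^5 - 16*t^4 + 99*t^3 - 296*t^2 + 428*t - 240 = (t - 2)*(t^4 - 14*t^3 + 71*t^2 - 154*t + 120) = (t - 4)*(t - 2)*(t^3 - 10*t^2 + 31*t - 30) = (t - 4)*(t - 2)^2*(t^2 - 8*t + 15) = (t - 4)*(t - 3)*(t - 2)^2*(t - 5)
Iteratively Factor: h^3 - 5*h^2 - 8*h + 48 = (h + 3)*(h^2 - 8*h + 16) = (h - 4)*(h + 3)*(h - 4)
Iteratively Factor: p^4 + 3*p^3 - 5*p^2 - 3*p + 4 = (p + 4)*(p^3 - p^2 - p + 1) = (p + 1)*(p + 4)*(p^2 - 2*p + 1) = (p - 1)*(p + 1)*(p + 4)*(p - 1)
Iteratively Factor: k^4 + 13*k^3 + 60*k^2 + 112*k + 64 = (k + 4)*(k^3 + 9*k^2 + 24*k + 16) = (k + 1)*(k + 4)*(k^2 + 8*k + 16) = (k + 1)*(k + 4)^2*(k + 4)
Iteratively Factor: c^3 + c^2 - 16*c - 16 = (c - 4)*(c^2 + 5*c + 4) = (c - 4)*(c + 1)*(c + 4)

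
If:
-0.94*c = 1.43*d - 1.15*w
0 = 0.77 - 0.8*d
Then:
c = 1.22340425531915*w - 1.46422872340426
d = 0.96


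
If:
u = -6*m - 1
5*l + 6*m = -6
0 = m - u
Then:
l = -36/35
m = -1/7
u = -1/7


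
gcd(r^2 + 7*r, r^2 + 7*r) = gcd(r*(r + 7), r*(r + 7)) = r^2 + 7*r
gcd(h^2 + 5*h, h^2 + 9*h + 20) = h + 5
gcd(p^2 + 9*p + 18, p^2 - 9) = p + 3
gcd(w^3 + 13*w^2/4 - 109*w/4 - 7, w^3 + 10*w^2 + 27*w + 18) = 1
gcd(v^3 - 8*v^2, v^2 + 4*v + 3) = 1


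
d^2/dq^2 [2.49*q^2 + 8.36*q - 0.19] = 4.98000000000000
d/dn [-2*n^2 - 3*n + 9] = -4*n - 3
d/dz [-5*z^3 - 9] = -15*z^2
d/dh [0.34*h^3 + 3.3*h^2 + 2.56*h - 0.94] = 1.02*h^2 + 6.6*h + 2.56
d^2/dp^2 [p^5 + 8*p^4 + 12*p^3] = 4*p*(5*p^2 + 24*p + 18)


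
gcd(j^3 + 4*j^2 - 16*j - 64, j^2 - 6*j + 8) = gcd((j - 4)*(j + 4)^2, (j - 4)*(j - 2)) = j - 4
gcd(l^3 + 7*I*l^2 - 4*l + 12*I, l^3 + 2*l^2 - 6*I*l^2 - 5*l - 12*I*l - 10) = l - I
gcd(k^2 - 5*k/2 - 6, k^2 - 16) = k - 4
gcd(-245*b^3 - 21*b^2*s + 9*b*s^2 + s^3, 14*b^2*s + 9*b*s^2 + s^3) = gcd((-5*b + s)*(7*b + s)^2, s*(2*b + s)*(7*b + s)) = 7*b + s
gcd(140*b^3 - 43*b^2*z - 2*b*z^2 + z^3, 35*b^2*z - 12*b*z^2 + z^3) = -5*b + z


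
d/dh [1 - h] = -1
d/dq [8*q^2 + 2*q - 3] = 16*q + 2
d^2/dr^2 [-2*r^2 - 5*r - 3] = -4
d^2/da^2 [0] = 0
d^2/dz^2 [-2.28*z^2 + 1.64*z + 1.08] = -4.56000000000000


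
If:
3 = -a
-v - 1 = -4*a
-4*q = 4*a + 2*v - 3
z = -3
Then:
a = -3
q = 41/4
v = -13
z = -3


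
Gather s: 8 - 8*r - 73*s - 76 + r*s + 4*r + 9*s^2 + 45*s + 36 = -4*r + 9*s^2 + s*(r - 28) - 32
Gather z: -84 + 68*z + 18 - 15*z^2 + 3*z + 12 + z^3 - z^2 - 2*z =z^3 - 16*z^2 + 69*z - 54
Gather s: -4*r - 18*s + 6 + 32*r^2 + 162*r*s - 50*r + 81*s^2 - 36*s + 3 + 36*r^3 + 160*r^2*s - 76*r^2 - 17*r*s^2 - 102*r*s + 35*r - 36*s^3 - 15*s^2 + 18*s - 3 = 36*r^3 - 44*r^2 - 19*r - 36*s^3 + s^2*(66 - 17*r) + s*(160*r^2 + 60*r - 36) + 6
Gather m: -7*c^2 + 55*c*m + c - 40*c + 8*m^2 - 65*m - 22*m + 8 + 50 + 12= -7*c^2 - 39*c + 8*m^2 + m*(55*c - 87) + 70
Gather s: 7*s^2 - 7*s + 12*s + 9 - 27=7*s^2 + 5*s - 18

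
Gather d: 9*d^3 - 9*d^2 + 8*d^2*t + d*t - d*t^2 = 9*d^3 + d^2*(8*t - 9) + d*(-t^2 + t)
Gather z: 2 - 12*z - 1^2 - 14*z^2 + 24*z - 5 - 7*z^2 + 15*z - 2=-21*z^2 + 27*z - 6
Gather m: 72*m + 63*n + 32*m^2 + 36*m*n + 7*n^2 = 32*m^2 + m*(36*n + 72) + 7*n^2 + 63*n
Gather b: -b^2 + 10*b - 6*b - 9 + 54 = -b^2 + 4*b + 45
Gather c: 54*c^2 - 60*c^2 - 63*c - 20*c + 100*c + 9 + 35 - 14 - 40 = -6*c^2 + 17*c - 10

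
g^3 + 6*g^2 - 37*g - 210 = (g - 6)*(g + 5)*(g + 7)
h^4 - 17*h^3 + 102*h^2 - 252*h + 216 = (h - 6)^2*(h - 3)*(h - 2)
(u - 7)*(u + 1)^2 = u^3 - 5*u^2 - 13*u - 7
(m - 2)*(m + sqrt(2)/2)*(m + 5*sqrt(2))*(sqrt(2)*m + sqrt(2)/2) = sqrt(2)*m^4 - 3*sqrt(2)*m^3/2 + 11*m^3 - 33*m^2/2 + 4*sqrt(2)*m^2 - 11*m - 15*sqrt(2)*m/2 - 5*sqrt(2)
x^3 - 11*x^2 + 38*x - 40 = (x - 5)*(x - 4)*(x - 2)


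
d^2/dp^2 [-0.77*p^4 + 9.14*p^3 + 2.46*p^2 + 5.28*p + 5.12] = -9.24*p^2 + 54.84*p + 4.92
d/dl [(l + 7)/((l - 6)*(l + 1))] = (-l^2 - 14*l + 29)/(l^4 - 10*l^3 + 13*l^2 + 60*l + 36)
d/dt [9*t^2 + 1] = 18*t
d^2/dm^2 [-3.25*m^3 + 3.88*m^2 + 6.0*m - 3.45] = 7.76 - 19.5*m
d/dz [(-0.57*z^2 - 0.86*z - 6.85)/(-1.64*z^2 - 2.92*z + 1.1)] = (0.254*z^2 - 23.722*z - 20.948)/(2.6896*z^4 + 9.5776*z^3 + 4.9184*z^2 - 6.424*z + 1.21)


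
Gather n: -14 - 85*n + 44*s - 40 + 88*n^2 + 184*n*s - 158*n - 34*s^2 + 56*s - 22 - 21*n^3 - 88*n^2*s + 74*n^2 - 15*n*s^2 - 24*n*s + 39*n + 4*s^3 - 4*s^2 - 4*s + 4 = -21*n^3 + n^2*(162 - 88*s) + n*(-15*s^2 + 160*s - 204) + 4*s^3 - 38*s^2 + 96*s - 72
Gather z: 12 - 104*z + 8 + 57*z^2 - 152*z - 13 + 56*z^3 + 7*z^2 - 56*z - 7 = 56*z^3 + 64*z^2 - 312*z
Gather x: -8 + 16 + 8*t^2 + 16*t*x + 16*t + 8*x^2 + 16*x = 8*t^2 + 16*t + 8*x^2 + x*(16*t + 16) + 8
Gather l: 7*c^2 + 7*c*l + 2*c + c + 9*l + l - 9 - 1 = 7*c^2 + 3*c + l*(7*c + 10) - 10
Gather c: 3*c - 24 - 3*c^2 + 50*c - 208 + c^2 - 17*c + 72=-2*c^2 + 36*c - 160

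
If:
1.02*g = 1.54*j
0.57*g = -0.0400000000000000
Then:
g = -0.07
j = -0.05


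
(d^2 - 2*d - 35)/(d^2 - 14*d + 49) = (d + 5)/(d - 7)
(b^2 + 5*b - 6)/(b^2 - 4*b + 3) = (b + 6)/(b - 3)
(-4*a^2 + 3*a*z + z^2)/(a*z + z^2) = (-4*a^2 + 3*a*z + z^2)/(z*(a + z))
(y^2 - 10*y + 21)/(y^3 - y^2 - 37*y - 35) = (y - 3)/(y^2 + 6*y + 5)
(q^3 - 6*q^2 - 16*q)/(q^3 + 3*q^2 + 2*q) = (q - 8)/(q + 1)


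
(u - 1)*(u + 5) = u^2 + 4*u - 5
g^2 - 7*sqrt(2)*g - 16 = (g - 8*sqrt(2))*(g + sqrt(2))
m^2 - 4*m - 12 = (m - 6)*(m + 2)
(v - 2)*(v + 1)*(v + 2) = v^3 + v^2 - 4*v - 4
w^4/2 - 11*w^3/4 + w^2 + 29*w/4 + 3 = (w/2 + 1/4)*(w - 4)*(w - 3)*(w + 1)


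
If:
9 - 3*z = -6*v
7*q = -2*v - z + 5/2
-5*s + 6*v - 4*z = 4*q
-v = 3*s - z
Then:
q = 397/58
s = -88/29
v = -351/29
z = -615/29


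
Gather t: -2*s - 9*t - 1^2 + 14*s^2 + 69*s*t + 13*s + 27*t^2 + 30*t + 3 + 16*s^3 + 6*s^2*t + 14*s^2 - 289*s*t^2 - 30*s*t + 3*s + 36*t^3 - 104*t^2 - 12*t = 16*s^3 + 28*s^2 + 14*s + 36*t^3 + t^2*(-289*s - 77) + t*(6*s^2 + 39*s + 9) + 2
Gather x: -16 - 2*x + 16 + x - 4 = -x - 4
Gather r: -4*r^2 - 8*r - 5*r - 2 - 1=-4*r^2 - 13*r - 3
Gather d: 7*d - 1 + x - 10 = 7*d + x - 11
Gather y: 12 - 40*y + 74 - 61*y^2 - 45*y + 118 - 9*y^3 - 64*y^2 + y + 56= -9*y^3 - 125*y^2 - 84*y + 260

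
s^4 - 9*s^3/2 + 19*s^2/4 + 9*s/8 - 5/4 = (s - 5/2)*(s - 2)*(s - 1/2)*(s + 1/2)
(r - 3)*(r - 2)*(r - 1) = r^3 - 6*r^2 + 11*r - 6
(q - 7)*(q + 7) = q^2 - 49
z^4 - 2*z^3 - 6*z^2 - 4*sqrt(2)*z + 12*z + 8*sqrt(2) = (z - 2)*(z - 2*sqrt(2))*(z + sqrt(2))^2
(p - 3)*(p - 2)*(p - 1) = p^3 - 6*p^2 + 11*p - 6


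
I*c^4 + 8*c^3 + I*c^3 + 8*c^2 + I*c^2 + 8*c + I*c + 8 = (c + 1)*(c - 8*I)*(c + I)*(I*c + 1)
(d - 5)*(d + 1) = d^2 - 4*d - 5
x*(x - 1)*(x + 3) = x^3 + 2*x^2 - 3*x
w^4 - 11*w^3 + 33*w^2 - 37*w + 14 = (w - 7)*(w - 2)*(w - 1)^2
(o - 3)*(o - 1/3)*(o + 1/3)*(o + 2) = o^4 - o^3 - 55*o^2/9 + o/9 + 2/3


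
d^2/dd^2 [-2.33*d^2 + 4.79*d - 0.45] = -4.66000000000000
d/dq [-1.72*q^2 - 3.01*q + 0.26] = -3.44*q - 3.01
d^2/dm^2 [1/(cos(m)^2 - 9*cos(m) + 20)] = (-4*sin(m)^4 + 3*sin(m)^2 - 855*cos(m)/4 + 27*cos(3*m)/4 + 123)/((cos(m) - 5)^3*(cos(m) - 4)^3)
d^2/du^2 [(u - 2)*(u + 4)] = 2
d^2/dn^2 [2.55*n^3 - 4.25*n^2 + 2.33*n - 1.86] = 15.3*n - 8.5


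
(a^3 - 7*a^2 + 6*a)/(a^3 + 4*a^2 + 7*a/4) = 4*(a^2 - 7*a + 6)/(4*a^2 + 16*a + 7)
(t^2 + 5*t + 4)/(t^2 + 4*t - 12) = (t^2 + 5*t + 4)/(t^2 + 4*t - 12)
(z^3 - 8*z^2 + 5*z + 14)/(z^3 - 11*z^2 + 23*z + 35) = (z - 2)/(z - 5)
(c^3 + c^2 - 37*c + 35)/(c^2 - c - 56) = (c^2 - 6*c + 5)/(c - 8)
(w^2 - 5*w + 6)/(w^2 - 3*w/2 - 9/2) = 2*(w - 2)/(2*w + 3)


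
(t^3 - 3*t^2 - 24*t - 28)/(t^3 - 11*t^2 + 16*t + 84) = (t + 2)/(t - 6)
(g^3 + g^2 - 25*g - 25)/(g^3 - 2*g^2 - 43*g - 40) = (g - 5)/(g - 8)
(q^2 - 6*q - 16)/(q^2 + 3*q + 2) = (q - 8)/(q + 1)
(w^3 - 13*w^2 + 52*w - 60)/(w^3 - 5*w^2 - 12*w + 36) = (w - 5)/(w + 3)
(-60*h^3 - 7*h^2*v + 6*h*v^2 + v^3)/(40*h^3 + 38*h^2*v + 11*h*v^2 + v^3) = (-3*h + v)/(2*h + v)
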